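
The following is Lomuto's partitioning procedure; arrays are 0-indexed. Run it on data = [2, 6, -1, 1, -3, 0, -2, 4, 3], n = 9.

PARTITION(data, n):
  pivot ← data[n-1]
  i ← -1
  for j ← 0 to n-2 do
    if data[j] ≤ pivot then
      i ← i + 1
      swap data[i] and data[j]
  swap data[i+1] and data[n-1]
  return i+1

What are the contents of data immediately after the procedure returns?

pivot = data[8] = 3; i = -1
j=0: data[0]=2 ≤ 3 → i=0, swap data[0],data[0] (no change) → [2, 6, -1, 1, -3, 0, -2, 4, 3]
j=1: data[1]=6 > 3 → no swap
j=2: data[2]=-1 ≤ 3 → i=1, swap data[1],data[2] → [2, -1, 6, 1, -3, 0, -2, 4, 3]
j=3: data[3]=1 ≤ 3 → i=2, swap data[2],data[3] → [2, -1, 1, 6, -3, 0, -2, 4, 3]
j=4: data[4]=-3 ≤ 3 → i=3, swap data[3],data[4] → [2, -1, 1, -3, 6, 0, -2, 4, 3]
j=5: data[5]=0 ≤ 3 → i=4, swap data[4],data[5] → [2, -1, 1, -3, 0, 6, -2, 4, 3]
j=6: data[6]=-2 ≤ 3 → i=5, swap data[5],data[6] → [2, -1, 1, -3, 0, -2, 6, 4, 3]
j=7: data[7]=4 > 3 → no swap
final swap data[6],data[8] → [2, -1, 1, -3, 0, -2, 3, 4, 6]; return 6

[2, -1, 1, -3, 0, -2, 3, 4, 6]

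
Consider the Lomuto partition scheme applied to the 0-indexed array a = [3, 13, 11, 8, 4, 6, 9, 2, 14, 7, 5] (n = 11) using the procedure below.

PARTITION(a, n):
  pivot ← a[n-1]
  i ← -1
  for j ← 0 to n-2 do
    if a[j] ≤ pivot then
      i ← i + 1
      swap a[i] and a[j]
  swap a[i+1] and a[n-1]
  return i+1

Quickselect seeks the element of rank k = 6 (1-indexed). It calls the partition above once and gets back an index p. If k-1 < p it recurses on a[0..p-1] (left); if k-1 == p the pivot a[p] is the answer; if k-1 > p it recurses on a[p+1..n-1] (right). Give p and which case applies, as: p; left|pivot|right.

pivot = a[10] = 5; i = -1
j=0: a[0]=3 ≤ 5 → i=0, swap a[0],a[0] (no change) → [3, 13, 11, 8, 4, 6, 9, 2, 14, 7, 5]
j=1: a[1]=13 > 5 → no swap
j=2: a[2]=11 > 5 → no swap
j=3: a[3]=8 > 5 → no swap
j=4: a[4]=4 ≤ 5 → i=1, swap a[1],a[4] → [3, 4, 11, 8, 13, 6, 9, 2, 14, 7, 5]
j=5: a[5]=6 > 5 → no swap
j=6: a[6]=9 > 5 → no swap
j=7: a[7]=2 ≤ 5 → i=2, swap a[2],a[7] → [3, 4, 2, 8, 13, 6, 9, 11, 14, 7, 5]
j=8: a[8]=14 > 5 → no swap
j=9: a[9]=7 > 5 → no swap
final swap a[3],a[10] → [3, 4, 2, 5, 13, 6, 9, 11, 14, 7, 8]; return 3
p = 3; k-1 = 5 > 3 ⇒ right

3; right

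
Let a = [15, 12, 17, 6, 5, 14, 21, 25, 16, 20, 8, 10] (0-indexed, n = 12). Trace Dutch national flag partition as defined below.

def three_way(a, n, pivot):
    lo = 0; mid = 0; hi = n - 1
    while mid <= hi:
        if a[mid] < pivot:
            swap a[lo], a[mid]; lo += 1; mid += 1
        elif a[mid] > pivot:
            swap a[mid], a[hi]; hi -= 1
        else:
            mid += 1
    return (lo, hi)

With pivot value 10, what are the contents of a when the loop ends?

pivot = 10; lo=0, mid=0, hi=11
a[mid]=15>10: swap a[0],a[11]; hi=10 → [10, 12, 17, 6, 5, 14, 21, 25, 16, 20, 8, 15]
a[mid]=10=10: mid=1
a[mid]=12>10: swap a[1],a[10]; hi=9 → [10, 8, 17, 6, 5, 14, 21, 25, 16, 20, 12, 15]
a[mid]=8<10: swap a[0],a[1]; lo=1,mid=2 → [8, 10, 17, 6, 5, 14, 21, 25, 16, 20, 12, 15]
a[mid]=17>10: swap a[2],a[9]; hi=8 → [8, 10, 20, 6, 5, 14, 21, 25, 16, 17, 12, 15]
a[mid]=20>10: swap a[2],a[8]; hi=7 → [8, 10, 16, 6, 5, 14, 21, 25, 20, 17, 12, 15]
a[mid]=16>10: swap a[2],a[7]; hi=6 → [8, 10, 25, 6, 5, 14, 21, 16, 20, 17, 12, 15]
a[mid]=25>10: swap a[2],a[6]; hi=5 → [8, 10, 21, 6, 5, 14, 25, 16, 20, 17, 12, 15]
a[mid]=21>10: swap a[2],a[5]; hi=4 → [8, 10, 14, 6, 5, 21, 25, 16, 20, 17, 12, 15]
a[mid]=14>10: swap a[2],a[4]; hi=3 → [8, 10, 5, 6, 14, 21, 25, 16, 20, 17, 12, 15]
a[mid]=5<10: swap a[1],a[2]; lo=2,mid=3 → [8, 5, 10, 6, 14, 21, 25, 16, 20, 17, 12, 15]
a[mid]=6<10: swap a[2],a[3]; lo=3,mid=4 → [8, 5, 6, 10, 14, 21, 25, 16, 20, 17, 12, 15]
end: lo=3, hi=3; a = [8, 5, 6, 10, 14, 21, 25, 16, 20, 17, 12, 15]

[8, 5, 6, 10, 14, 21, 25, 16, 20, 17, 12, 15]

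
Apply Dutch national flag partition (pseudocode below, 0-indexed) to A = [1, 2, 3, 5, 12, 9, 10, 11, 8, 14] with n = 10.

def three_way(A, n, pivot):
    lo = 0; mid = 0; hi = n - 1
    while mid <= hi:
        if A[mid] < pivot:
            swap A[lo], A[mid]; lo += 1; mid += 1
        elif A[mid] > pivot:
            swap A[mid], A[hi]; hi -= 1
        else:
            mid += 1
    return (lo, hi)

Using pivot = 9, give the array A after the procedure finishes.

lo=0 mid=0 hi=9
1<9: swap(0,0), lo=1 mid=1 ⇒ [1, 2, 3, 5, 12, 9, 10, 11, 8, 14]
2<9: swap(1,1), lo=2 mid=2 ⇒ [1, 2, 3, 5, 12, 9, 10, 11, 8, 14]
3<9: swap(2,2), lo=3 mid=3 ⇒ [1, 2, 3, 5, 12, 9, 10, 11, 8, 14]
5<9: swap(3,3), lo=4 mid=4 ⇒ [1, 2, 3, 5, 12, 9, 10, 11, 8, 14]
12>9: swap(4,9), hi=8 ⇒ [1, 2, 3, 5, 14, 9, 10, 11, 8, 12]
14>9: swap(4,8), hi=7 ⇒ [1, 2, 3, 5, 8, 9, 10, 11, 14, 12]
8<9: swap(4,4), lo=5 mid=5 ⇒ [1, 2, 3, 5, 8, 9, 10, 11, 14, 12]
9=9: mid=6
10>9: swap(6,7), hi=6 ⇒ [1, 2, 3, 5, 8, 9, 11, 10, 14, 12]
11>9: swap(6,6), hi=5 ⇒ [1, 2, 3, 5, 8, 9, 11, 10, 14, 12]
done. lo=5 hi=5; A=[1, 2, 3, 5, 8, 9, 11, 10, 14, 12]

[1, 2, 3, 5, 8, 9, 11, 10, 14, 12]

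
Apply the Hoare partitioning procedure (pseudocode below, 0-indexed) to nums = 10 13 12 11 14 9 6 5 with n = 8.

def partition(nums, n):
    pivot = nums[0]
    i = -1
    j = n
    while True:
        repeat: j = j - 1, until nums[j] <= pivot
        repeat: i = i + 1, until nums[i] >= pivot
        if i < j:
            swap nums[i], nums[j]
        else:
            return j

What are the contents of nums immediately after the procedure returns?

5 6 9 11 14 12 13 10

pivot = nums[0] = 10; i = -1, j = 8
j→7 (nums[7]=5≤10), i→0 (nums[0]=10≥10); i<j, swap → 5 13 12 11 14 9 6 10
j→6 (nums[6]=6≤10), i→1 (nums[1]=13≥10); i<j, swap → 5 6 12 11 14 9 13 10
j→5 (nums[5]=9≤10), i→2 (nums[2]=12≥10); i<j, swap → 5 6 9 11 14 12 13 10
j→2, i→3; i≥j, return j=2. nums = 5 6 9 11 14 12 13 10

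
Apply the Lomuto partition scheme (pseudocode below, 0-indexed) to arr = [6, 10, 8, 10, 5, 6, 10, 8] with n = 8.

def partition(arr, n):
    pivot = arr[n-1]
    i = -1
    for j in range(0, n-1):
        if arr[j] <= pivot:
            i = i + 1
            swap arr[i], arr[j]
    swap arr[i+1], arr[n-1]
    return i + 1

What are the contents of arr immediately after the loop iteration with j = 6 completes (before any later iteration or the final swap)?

pivot = arr[7] = 8; i = -1
j=0: arr[0]=6 ≤ 8 → i=0, swap arr[0],arr[0] (no change) → [6, 10, 8, 10, 5, 6, 10, 8]
j=1: arr[1]=10 > 8 → no swap
j=2: arr[2]=8 ≤ 8 → i=1, swap arr[1],arr[2] → [6, 8, 10, 10, 5, 6, 10, 8]
j=3: arr[3]=10 > 8 → no swap
j=4: arr[4]=5 ≤ 8 → i=2, swap arr[2],arr[4] → [6, 8, 5, 10, 10, 6, 10, 8]
j=5: arr[5]=6 ≤ 8 → i=3, swap arr[3],arr[5] → [6, 8, 5, 6, 10, 10, 10, 8]
j=6: arr[6]=10 > 8 → no swap
(after j=6) arr = [6, 8, 5, 6, 10, 10, 10, 8]

[6, 8, 5, 6, 10, 10, 10, 8]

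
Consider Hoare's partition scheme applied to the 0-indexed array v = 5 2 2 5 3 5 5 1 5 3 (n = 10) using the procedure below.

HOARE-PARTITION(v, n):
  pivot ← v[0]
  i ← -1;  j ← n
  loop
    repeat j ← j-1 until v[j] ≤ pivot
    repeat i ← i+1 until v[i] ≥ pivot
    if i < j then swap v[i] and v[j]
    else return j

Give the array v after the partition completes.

3 2 2 5 3 1 5 5 5 5

pivot = v[0] = 5; i = -1, j = 10
j→9 (v[9]=3≤5), i→0 (v[0]=5≥5); i<j, swap → 3 2 2 5 3 5 5 1 5 5
j→8 (v[8]=5≤5), i→3 (v[3]=5≥5); i<j, swap → 3 2 2 5 3 5 5 1 5 5
j→7 (v[7]=1≤5), i→5 (v[5]=5≥5); i<j, swap → 3 2 2 5 3 1 5 5 5 5
j→6, i→6; i≥j, return j=6. v = 3 2 2 5 3 1 5 5 5 5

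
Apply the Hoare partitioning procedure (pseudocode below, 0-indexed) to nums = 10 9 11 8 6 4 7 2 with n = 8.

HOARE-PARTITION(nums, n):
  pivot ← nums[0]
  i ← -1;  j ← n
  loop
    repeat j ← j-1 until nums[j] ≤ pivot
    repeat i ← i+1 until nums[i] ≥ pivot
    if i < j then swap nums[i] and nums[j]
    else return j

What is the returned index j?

5

pivot = nums[0] = 10; i = -1, j = 8
j→7 (nums[7]=2≤10), i→0 (nums[0]=10≥10); i<j, swap → 2 9 11 8 6 4 7 10
j→6 (nums[6]=7≤10), i→2 (nums[2]=11≥10); i<j, swap → 2 9 7 8 6 4 11 10
j→5, i→6; i≥j, return j=5. nums = 2 9 7 8 6 4 11 10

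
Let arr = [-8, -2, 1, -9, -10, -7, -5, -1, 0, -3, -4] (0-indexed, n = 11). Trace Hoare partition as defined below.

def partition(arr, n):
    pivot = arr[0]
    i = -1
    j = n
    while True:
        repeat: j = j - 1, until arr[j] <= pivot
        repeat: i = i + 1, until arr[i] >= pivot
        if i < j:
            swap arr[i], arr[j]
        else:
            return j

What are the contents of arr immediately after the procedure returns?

pivot = arr[0] = -8; i = -1, j = 11
j→4 (arr[4]=-10≤-8), i→0 (arr[0]=-8≥-8); i<j, swap → [-10, -2, 1, -9, -8, -7, -5, -1, 0, -3, -4]
j→3 (arr[3]=-9≤-8), i→1 (arr[1]=-2≥-8); i<j, swap → [-10, -9, 1, -2, -8, -7, -5, -1, 0, -3, -4]
j→1, i→2; i≥j, return j=1. arr = [-10, -9, 1, -2, -8, -7, -5, -1, 0, -3, -4]

[-10, -9, 1, -2, -8, -7, -5, -1, 0, -3, -4]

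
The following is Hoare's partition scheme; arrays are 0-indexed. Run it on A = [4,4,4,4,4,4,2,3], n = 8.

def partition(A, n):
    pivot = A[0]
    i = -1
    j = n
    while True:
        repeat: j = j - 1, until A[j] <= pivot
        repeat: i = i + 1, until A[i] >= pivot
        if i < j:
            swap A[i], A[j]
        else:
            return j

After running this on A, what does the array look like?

[3,2,4,4,4,4,4,4]

pivot=4
j stops at 7 (3), i stops at 0 (4); swap ⇒ [3,4,4,4,4,4,2,4]
j stops at 6 (2), i stops at 1 (4); swap ⇒ [3,2,4,4,4,4,4,4]
j stops at 5 (4), i stops at 2 (4); swap ⇒ [3,2,4,4,4,4,4,4]
j stops at 4 (4), i stops at 3 (4); swap ⇒ [3,2,4,4,4,4,4,4]
j stops at 3, i stops at 4; i≥j ⇒ return 3. A=[3,2,4,4,4,4,4,4]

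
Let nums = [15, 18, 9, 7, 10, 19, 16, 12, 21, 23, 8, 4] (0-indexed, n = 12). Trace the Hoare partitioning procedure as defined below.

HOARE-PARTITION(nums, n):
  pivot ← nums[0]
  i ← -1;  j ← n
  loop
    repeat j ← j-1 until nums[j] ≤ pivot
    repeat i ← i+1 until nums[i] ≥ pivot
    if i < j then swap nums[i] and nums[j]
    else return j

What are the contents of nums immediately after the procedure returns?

[4, 8, 9, 7, 10, 12, 16, 19, 21, 23, 18, 15]

pivot = nums[0] = 15; i = -1, j = 12
j→11 (nums[11]=4≤15), i→0 (nums[0]=15≥15); i<j, swap → [4, 18, 9, 7, 10, 19, 16, 12, 21, 23, 8, 15]
j→10 (nums[10]=8≤15), i→1 (nums[1]=18≥15); i<j, swap → [4, 8, 9, 7, 10, 19, 16, 12, 21, 23, 18, 15]
j→7 (nums[7]=12≤15), i→5 (nums[5]=19≥15); i<j, swap → [4, 8, 9, 7, 10, 12, 16, 19, 21, 23, 18, 15]
j→5, i→6; i≥j, return j=5. nums = [4, 8, 9, 7, 10, 12, 16, 19, 21, 23, 18, 15]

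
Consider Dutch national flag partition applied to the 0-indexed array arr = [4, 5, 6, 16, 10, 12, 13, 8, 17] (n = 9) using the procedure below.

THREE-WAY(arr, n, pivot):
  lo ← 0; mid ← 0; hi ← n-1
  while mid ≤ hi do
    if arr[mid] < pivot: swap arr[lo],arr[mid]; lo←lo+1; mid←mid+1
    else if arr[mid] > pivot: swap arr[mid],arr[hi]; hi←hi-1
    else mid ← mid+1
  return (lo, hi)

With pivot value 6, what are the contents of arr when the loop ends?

pivot = 6; lo=0, mid=0, hi=8
arr[mid]=4<6: swap arr[0],arr[0]; lo=1,mid=1 → [4, 5, 6, 16, 10, 12, 13, 8, 17]
arr[mid]=5<6: swap arr[1],arr[1]; lo=2,mid=2 → [4, 5, 6, 16, 10, 12, 13, 8, 17]
arr[mid]=6=6: mid=3
arr[mid]=16>6: swap arr[3],arr[8]; hi=7 → [4, 5, 6, 17, 10, 12, 13, 8, 16]
arr[mid]=17>6: swap arr[3],arr[7]; hi=6 → [4, 5, 6, 8, 10, 12, 13, 17, 16]
arr[mid]=8>6: swap arr[3],arr[6]; hi=5 → [4, 5, 6, 13, 10, 12, 8, 17, 16]
arr[mid]=13>6: swap arr[3],arr[5]; hi=4 → [4, 5, 6, 12, 10, 13, 8, 17, 16]
arr[mid]=12>6: swap arr[3],arr[4]; hi=3 → [4, 5, 6, 10, 12, 13, 8, 17, 16]
arr[mid]=10>6: swap arr[3],arr[3]; hi=2 → [4, 5, 6, 10, 12, 13, 8, 17, 16]
end: lo=2, hi=2; arr = [4, 5, 6, 10, 12, 13, 8, 17, 16]

[4, 5, 6, 10, 12, 13, 8, 17, 16]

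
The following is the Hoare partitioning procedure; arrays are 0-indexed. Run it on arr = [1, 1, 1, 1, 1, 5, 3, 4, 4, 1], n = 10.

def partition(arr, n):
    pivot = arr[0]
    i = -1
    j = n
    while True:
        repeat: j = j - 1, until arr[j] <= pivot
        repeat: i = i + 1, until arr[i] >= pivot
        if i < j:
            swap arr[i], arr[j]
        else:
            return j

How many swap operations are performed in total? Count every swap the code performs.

pivot = arr[0] = 1; i = -1, j = 10
j→9 (arr[9]=1≤1), i→0 (arr[0]=1≥1); i<j, swap → [1, 1, 1, 1, 1, 5, 3, 4, 4, 1]
j→4 (arr[4]=1≤1), i→1 (arr[1]=1≥1); i<j, swap → [1, 1, 1, 1, 1, 5, 3, 4, 4, 1]
j→3 (arr[3]=1≤1), i→2 (arr[2]=1≥1); i<j, swap → [1, 1, 1, 1, 1, 5, 3, 4, 4, 1]
j→2, i→3; i≥j, return j=2. arr = [1, 1, 1, 1, 1, 5, 3, 4, 4, 1]

3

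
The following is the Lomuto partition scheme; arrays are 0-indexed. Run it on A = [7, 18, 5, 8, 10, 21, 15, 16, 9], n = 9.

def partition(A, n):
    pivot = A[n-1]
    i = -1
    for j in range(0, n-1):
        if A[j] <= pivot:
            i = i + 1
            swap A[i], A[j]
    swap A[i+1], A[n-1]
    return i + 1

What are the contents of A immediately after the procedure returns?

pivot = A[8] = 9; i = -1
j=0: A[0]=7 ≤ 9 → i=0, swap A[0],A[0] (no change) → [7, 18, 5, 8, 10, 21, 15, 16, 9]
j=1: A[1]=18 > 9 → no swap
j=2: A[2]=5 ≤ 9 → i=1, swap A[1],A[2] → [7, 5, 18, 8, 10, 21, 15, 16, 9]
j=3: A[3]=8 ≤ 9 → i=2, swap A[2],A[3] → [7, 5, 8, 18, 10, 21, 15, 16, 9]
j=4: A[4]=10 > 9 → no swap
j=5: A[5]=21 > 9 → no swap
j=6: A[6]=15 > 9 → no swap
j=7: A[7]=16 > 9 → no swap
final swap A[3],A[8] → [7, 5, 8, 9, 10, 21, 15, 16, 18]; return 3

[7, 5, 8, 9, 10, 21, 15, 16, 18]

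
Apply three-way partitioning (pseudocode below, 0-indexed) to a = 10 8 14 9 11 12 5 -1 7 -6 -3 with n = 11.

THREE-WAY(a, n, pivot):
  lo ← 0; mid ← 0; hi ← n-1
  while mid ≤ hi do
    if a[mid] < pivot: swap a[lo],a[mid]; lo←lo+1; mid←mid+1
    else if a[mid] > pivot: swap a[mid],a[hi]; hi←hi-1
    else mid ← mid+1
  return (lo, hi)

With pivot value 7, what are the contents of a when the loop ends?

-3 -6 -1 5 7 12 11 9 14 8 10

lo=0 mid=0 hi=10
10>7: swap(0,10), hi=9 ⇒ -3 8 14 9 11 12 5 -1 7 -6 10
-3<7: swap(0,0), lo=1 mid=1 ⇒ -3 8 14 9 11 12 5 -1 7 -6 10
8>7: swap(1,9), hi=8 ⇒ -3 -6 14 9 11 12 5 -1 7 8 10
-6<7: swap(1,1), lo=2 mid=2 ⇒ -3 -6 14 9 11 12 5 -1 7 8 10
14>7: swap(2,8), hi=7 ⇒ -3 -6 7 9 11 12 5 -1 14 8 10
7=7: mid=3
9>7: swap(3,7), hi=6 ⇒ -3 -6 7 -1 11 12 5 9 14 8 10
-1<7: swap(2,3), lo=3 mid=4 ⇒ -3 -6 -1 7 11 12 5 9 14 8 10
11>7: swap(4,6), hi=5 ⇒ -3 -6 -1 7 5 12 11 9 14 8 10
5<7: swap(3,4), lo=4 mid=5 ⇒ -3 -6 -1 5 7 12 11 9 14 8 10
12>7: swap(5,5), hi=4 ⇒ -3 -6 -1 5 7 12 11 9 14 8 10
done. lo=4 hi=4; a=-3 -6 -1 5 7 12 11 9 14 8 10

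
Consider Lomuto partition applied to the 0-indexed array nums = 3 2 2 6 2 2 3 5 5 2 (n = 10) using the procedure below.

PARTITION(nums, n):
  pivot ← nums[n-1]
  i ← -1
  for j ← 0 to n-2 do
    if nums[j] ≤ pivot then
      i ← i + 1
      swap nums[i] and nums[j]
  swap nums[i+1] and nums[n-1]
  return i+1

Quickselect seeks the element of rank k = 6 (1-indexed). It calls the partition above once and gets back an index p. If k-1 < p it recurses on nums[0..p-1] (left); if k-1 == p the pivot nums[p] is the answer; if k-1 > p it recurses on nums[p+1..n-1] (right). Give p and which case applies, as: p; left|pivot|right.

4; right

pivot = nums[9] = 2; i = -1
j=0: nums[0]=3 > 2 → no swap
j=1: nums[1]=2 ≤ 2 → i=0, swap nums[0],nums[1] → 2 3 2 6 2 2 3 5 5 2
j=2: nums[2]=2 ≤ 2 → i=1, swap nums[1],nums[2] → 2 2 3 6 2 2 3 5 5 2
j=3: nums[3]=6 > 2 → no swap
j=4: nums[4]=2 ≤ 2 → i=2, swap nums[2],nums[4] → 2 2 2 6 3 2 3 5 5 2
j=5: nums[5]=2 ≤ 2 → i=3, swap nums[3],nums[5] → 2 2 2 2 3 6 3 5 5 2
j=6: nums[6]=3 > 2 → no swap
j=7: nums[7]=5 > 2 → no swap
j=8: nums[8]=5 > 2 → no swap
final swap nums[4],nums[9] → 2 2 2 2 2 6 3 5 5 3; return 4
p = 4; k-1 = 5 > 4 ⇒ right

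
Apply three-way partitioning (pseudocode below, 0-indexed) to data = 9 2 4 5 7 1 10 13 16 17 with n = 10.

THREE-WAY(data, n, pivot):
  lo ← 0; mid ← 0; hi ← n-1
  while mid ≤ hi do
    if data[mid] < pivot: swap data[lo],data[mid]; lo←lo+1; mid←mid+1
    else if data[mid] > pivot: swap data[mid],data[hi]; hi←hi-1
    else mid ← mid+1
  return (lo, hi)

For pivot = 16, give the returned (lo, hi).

(8, 8)

lo=0 mid=0 hi=9
9<16: swap(0,0), lo=1 mid=1 ⇒ 9 2 4 5 7 1 10 13 16 17
2<16: swap(1,1), lo=2 mid=2 ⇒ 9 2 4 5 7 1 10 13 16 17
4<16: swap(2,2), lo=3 mid=3 ⇒ 9 2 4 5 7 1 10 13 16 17
5<16: swap(3,3), lo=4 mid=4 ⇒ 9 2 4 5 7 1 10 13 16 17
7<16: swap(4,4), lo=5 mid=5 ⇒ 9 2 4 5 7 1 10 13 16 17
1<16: swap(5,5), lo=6 mid=6 ⇒ 9 2 4 5 7 1 10 13 16 17
10<16: swap(6,6), lo=7 mid=7 ⇒ 9 2 4 5 7 1 10 13 16 17
13<16: swap(7,7), lo=8 mid=8 ⇒ 9 2 4 5 7 1 10 13 16 17
16=16: mid=9
17>16: swap(9,9), hi=8 ⇒ 9 2 4 5 7 1 10 13 16 17
done. lo=8 hi=8; data=9 2 4 5 7 1 10 13 16 17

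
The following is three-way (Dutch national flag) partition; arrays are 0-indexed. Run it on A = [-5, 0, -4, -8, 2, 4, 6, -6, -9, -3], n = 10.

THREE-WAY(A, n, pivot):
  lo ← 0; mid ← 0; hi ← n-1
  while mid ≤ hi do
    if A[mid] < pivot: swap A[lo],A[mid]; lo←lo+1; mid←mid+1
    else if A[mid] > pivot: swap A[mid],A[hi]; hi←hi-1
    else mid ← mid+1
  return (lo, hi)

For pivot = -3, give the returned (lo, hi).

pivot = -3; lo=0, mid=0, hi=9
A[mid]=-5<-3: swap A[0],A[0]; lo=1,mid=1 → [-5, 0, -4, -8, 2, 4, 6, -6, -9, -3]
A[mid]=0>-3: swap A[1],A[9]; hi=8 → [-5, -3, -4, -8, 2, 4, 6, -6, -9, 0]
A[mid]=-3=-3: mid=2
A[mid]=-4<-3: swap A[1],A[2]; lo=2,mid=3 → [-5, -4, -3, -8, 2, 4, 6, -6, -9, 0]
A[mid]=-8<-3: swap A[2],A[3]; lo=3,mid=4 → [-5, -4, -8, -3, 2, 4, 6, -6, -9, 0]
A[mid]=2>-3: swap A[4],A[8]; hi=7 → [-5, -4, -8, -3, -9, 4, 6, -6, 2, 0]
A[mid]=-9<-3: swap A[3],A[4]; lo=4,mid=5 → [-5, -4, -8, -9, -3, 4, 6, -6, 2, 0]
A[mid]=4>-3: swap A[5],A[7]; hi=6 → [-5, -4, -8, -9, -3, -6, 6, 4, 2, 0]
A[mid]=-6<-3: swap A[4],A[5]; lo=5,mid=6 → [-5, -4, -8, -9, -6, -3, 6, 4, 2, 0]
A[mid]=6>-3: swap A[6],A[6]; hi=5 → [-5, -4, -8, -9, -6, -3, 6, 4, 2, 0]
end: lo=5, hi=5; A = [-5, -4, -8, -9, -6, -3, 6, 4, 2, 0]

(5, 5)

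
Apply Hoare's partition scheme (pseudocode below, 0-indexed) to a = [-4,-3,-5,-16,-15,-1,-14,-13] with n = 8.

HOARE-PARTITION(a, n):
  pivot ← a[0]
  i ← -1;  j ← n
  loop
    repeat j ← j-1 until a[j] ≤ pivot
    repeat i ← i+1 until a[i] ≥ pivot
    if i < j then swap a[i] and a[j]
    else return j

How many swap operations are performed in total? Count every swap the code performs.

2

pivot = a[0] = -4; i = -1, j = 8
j→7 (a[7]=-13≤-4), i→0 (a[0]=-4≥-4); i<j, swap → [-13,-3,-5,-16,-15,-1,-14,-4]
j→6 (a[6]=-14≤-4), i→1 (a[1]=-3≥-4); i<j, swap → [-13,-14,-5,-16,-15,-1,-3,-4]
j→4, i→5; i≥j, return j=4. a = [-13,-14,-5,-16,-15,-1,-3,-4]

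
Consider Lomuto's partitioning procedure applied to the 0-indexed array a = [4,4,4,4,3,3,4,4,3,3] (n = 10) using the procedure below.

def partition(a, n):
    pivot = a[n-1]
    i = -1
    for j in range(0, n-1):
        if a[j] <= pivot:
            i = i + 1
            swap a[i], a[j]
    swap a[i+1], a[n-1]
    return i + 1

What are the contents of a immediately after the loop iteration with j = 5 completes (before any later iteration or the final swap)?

pivot=3, i=-1
j=0: 4>3, skip
j=1: 4>3, skip
j=2: 4>3, skip
j=3: 4>3, skip
j=4: 3≤3, i=0, swap(0,4) ⇒ [3,4,4,4,4,3,4,4,3,3]
j=5: 3≤3, i=1, swap(1,5) ⇒ [3,3,4,4,4,4,4,4,3,3]
(after j=5) a = [3,3,4,4,4,4,4,4,3,3]

[3,3,4,4,4,4,4,4,3,3]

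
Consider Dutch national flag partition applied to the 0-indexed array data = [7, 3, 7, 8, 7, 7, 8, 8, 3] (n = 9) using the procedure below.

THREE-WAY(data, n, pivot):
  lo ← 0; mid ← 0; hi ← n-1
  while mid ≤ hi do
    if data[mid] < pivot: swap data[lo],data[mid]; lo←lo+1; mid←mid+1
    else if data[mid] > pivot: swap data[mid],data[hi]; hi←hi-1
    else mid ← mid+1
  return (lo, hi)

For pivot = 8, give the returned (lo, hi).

(6, 8)

pivot = 8; lo=0, mid=0, hi=8
data[mid]=7<8: swap data[0],data[0]; lo=1,mid=1 → [7, 3, 7, 8, 7, 7, 8, 8, 3]
data[mid]=3<8: swap data[1],data[1]; lo=2,mid=2 → [7, 3, 7, 8, 7, 7, 8, 8, 3]
data[mid]=7<8: swap data[2],data[2]; lo=3,mid=3 → [7, 3, 7, 8, 7, 7, 8, 8, 3]
data[mid]=8=8: mid=4
data[mid]=7<8: swap data[3],data[4]; lo=4,mid=5 → [7, 3, 7, 7, 8, 7, 8, 8, 3]
data[mid]=7<8: swap data[4],data[5]; lo=5,mid=6 → [7, 3, 7, 7, 7, 8, 8, 8, 3]
data[mid]=8=8: mid=7
data[mid]=8=8: mid=8
data[mid]=3<8: swap data[5],data[8]; lo=6,mid=9 → [7, 3, 7, 7, 7, 3, 8, 8, 8]
end: lo=6, hi=8; data = [7, 3, 7, 7, 7, 3, 8, 8, 8]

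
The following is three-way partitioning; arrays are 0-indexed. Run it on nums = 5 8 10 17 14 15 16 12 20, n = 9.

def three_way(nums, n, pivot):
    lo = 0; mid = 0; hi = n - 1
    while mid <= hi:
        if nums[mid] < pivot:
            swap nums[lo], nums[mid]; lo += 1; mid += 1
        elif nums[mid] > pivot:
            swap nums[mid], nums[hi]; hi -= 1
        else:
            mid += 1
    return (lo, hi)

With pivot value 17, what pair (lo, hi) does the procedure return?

pivot = 17; lo=0, mid=0, hi=8
nums[mid]=5<17: swap nums[0],nums[0]; lo=1,mid=1 → 5 8 10 17 14 15 16 12 20
nums[mid]=8<17: swap nums[1],nums[1]; lo=2,mid=2 → 5 8 10 17 14 15 16 12 20
nums[mid]=10<17: swap nums[2],nums[2]; lo=3,mid=3 → 5 8 10 17 14 15 16 12 20
nums[mid]=17=17: mid=4
nums[mid]=14<17: swap nums[3],nums[4]; lo=4,mid=5 → 5 8 10 14 17 15 16 12 20
nums[mid]=15<17: swap nums[4],nums[5]; lo=5,mid=6 → 5 8 10 14 15 17 16 12 20
nums[mid]=16<17: swap nums[5],nums[6]; lo=6,mid=7 → 5 8 10 14 15 16 17 12 20
nums[mid]=12<17: swap nums[6],nums[7]; lo=7,mid=8 → 5 8 10 14 15 16 12 17 20
nums[mid]=20>17: swap nums[8],nums[8]; hi=7 → 5 8 10 14 15 16 12 17 20
end: lo=7, hi=7; nums = 5 8 10 14 15 16 12 17 20

(7, 7)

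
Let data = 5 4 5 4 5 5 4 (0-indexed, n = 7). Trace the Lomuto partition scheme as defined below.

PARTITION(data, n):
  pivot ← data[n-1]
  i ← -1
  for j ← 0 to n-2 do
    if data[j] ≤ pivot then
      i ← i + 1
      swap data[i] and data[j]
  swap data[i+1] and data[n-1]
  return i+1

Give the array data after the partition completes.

pivot = data[6] = 4; i = -1
j=0: data[0]=5 > 4 → no swap
j=1: data[1]=4 ≤ 4 → i=0, swap data[0],data[1] → 4 5 5 4 5 5 4
j=2: data[2]=5 > 4 → no swap
j=3: data[3]=4 ≤ 4 → i=1, swap data[1],data[3] → 4 4 5 5 5 5 4
j=4: data[4]=5 > 4 → no swap
j=5: data[5]=5 > 4 → no swap
final swap data[2],data[6] → 4 4 4 5 5 5 5; return 2

4 4 4 5 5 5 5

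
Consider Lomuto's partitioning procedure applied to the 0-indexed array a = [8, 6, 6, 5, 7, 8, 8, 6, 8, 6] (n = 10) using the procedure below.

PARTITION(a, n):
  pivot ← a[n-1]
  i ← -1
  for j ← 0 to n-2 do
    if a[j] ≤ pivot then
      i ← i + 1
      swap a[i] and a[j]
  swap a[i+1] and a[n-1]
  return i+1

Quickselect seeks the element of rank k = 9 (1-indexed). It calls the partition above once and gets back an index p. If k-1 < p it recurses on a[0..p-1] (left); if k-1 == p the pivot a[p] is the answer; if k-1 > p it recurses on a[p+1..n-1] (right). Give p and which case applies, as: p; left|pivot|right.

pivot = a[9] = 6; i = -1
j=0: a[0]=8 > 6 → no swap
j=1: a[1]=6 ≤ 6 → i=0, swap a[0],a[1] → [6, 8, 6, 5, 7, 8, 8, 6, 8, 6]
j=2: a[2]=6 ≤ 6 → i=1, swap a[1],a[2] → [6, 6, 8, 5, 7, 8, 8, 6, 8, 6]
j=3: a[3]=5 ≤ 6 → i=2, swap a[2],a[3] → [6, 6, 5, 8, 7, 8, 8, 6, 8, 6]
j=4: a[4]=7 > 6 → no swap
j=5: a[5]=8 > 6 → no swap
j=6: a[6]=8 > 6 → no swap
j=7: a[7]=6 ≤ 6 → i=3, swap a[3],a[7] → [6, 6, 5, 6, 7, 8, 8, 8, 8, 6]
j=8: a[8]=8 > 6 → no swap
final swap a[4],a[9] → [6, 6, 5, 6, 6, 8, 8, 8, 8, 7]; return 4
p = 4; k-1 = 8 > 4 ⇒ right

4; right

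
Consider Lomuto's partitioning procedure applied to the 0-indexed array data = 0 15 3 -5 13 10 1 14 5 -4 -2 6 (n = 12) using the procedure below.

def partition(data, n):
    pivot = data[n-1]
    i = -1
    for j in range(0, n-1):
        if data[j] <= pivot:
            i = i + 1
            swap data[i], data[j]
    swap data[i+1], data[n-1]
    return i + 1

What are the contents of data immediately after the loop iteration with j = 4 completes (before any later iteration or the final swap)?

pivot = data[11] = 6; i = -1
j=0: data[0]=0 ≤ 6 → i=0, swap data[0],data[0] (no change) → 0 15 3 -5 13 10 1 14 5 -4 -2 6
j=1: data[1]=15 > 6 → no swap
j=2: data[2]=3 ≤ 6 → i=1, swap data[1],data[2] → 0 3 15 -5 13 10 1 14 5 -4 -2 6
j=3: data[3]=-5 ≤ 6 → i=2, swap data[2],data[3] → 0 3 -5 15 13 10 1 14 5 -4 -2 6
j=4: data[4]=13 > 6 → no swap
(after j=4) data = 0 3 -5 15 13 10 1 14 5 -4 -2 6

0 3 -5 15 13 10 1 14 5 -4 -2 6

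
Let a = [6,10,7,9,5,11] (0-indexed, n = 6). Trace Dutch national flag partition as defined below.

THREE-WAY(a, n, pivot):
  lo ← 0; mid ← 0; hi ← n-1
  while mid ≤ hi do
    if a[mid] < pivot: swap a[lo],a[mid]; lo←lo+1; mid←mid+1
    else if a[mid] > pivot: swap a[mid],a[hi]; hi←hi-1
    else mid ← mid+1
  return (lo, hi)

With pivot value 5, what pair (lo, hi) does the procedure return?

(0, 0)

lo=0 mid=0 hi=5
6>5: swap(0,5), hi=4 ⇒ [11,10,7,9,5,6]
11>5: swap(0,4), hi=3 ⇒ [5,10,7,9,11,6]
5=5: mid=1
10>5: swap(1,3), hi=2 ⇒ [5,9,7,10,11,6]
9>5: swap(1,2), hi=1 ⇒ [5,7,9,10,11,6]
7>5: swap(1,1), hi=0 ⇒ [5,7,9,10,11,6]
done. lo=0 hi=0; a=[5,7,9,10,11,6]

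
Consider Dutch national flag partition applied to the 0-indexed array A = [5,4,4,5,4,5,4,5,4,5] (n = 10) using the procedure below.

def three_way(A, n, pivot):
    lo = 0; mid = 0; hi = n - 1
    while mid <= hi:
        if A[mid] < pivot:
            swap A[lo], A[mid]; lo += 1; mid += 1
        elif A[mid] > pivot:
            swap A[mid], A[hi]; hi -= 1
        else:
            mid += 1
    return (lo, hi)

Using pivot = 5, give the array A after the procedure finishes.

pivot = 5; lo=0, mid=0, hi=9
A[mid]=5=5: mid=1
A[mid]=4<5: swap A[0],A[1]; lo=1,mid=2 → [4,5,4,5,4,5,4,5,4,5]
A[mid]=4<5: swap A[1],A[2]; lo=2,mid=3 → [4,4,5,5,4,5,4,5,4,5]
A[mid]=5=5: mid=4
A[mid]=4<5: swap A[2],A[4]; lo=3,mid=5 → [4,4,4,5,5,5,4,5,4,5]
A[mid]=5=5: mid=6
A[mid]=4<5: swap A[3],A[6]; lo=4,mid=7 → [4,4,4,4,5,5,5,5,4,5]
A[mid]=5=5: mid=8
A[mid]=4<5: swap A[4],A[8]; lo=5,mid=9 → [4,4,4,4,4,5,5,5,5,5]
A[mid]=5=5: mid=10
end: lo=5, hi=9; A = [4,4,4,4,4,5,5,5,5,5]

[4,4,4,4,4,5,5,5,5,5]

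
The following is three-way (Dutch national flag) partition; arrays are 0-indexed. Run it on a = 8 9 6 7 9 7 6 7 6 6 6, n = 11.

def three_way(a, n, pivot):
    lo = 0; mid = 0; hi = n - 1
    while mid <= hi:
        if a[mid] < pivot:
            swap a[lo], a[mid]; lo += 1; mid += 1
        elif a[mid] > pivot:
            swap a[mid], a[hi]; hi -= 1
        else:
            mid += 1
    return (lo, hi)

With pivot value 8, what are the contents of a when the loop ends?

lo=0 mid=0 hi=10
8=8: mid=1
9>8: swap(1,10), hi=9 ⇒ 8 6 6 7 9 7 6 7 6 6 9
6<8: swap(0,1), lo=1 mid=2 ⇒ 6 8 6 7 9 7 6 7 6 6 9
6<8: swap(1,2), lo=2 mid=3 ⇒ 6 6 8 7 9 7 6 7 6 6 9
7<8: swap(2,3), lo=3 mid=4 ⇒ 6 6 7 8 9 7 6 7 6 6 9
9>8: swap(4,9), hi=8 ⇒ 6 6 7 8 6 7 6 7 6 9 9
6<8: swap(3,4), lo=4 mid=5 ⇒ 6 6 7 6 8 7 6 7 6 9 9
7<8: swap(4,5), lo=5 mid=6 ⇒ 6 6 7 6 7 8 6 7 6 9 9
6<8: swap(5,6), lo=6 mid=7 ⇒ 6 6 7 6 7 6 8 7 6 9 9
7<8: swap(6,7), lo=7 mid=8 ⇒ 6 6 7 6 7 6 7 8 6 9 9
6<8: swap(7,8), lo=8 mid=9 ⇒ 6 6 7 6 7 6 7 6 8 9 9
done. lo=8 hi=8; a=6 6 7 6 7 6 7 6 8 9 9

6 6 7 6 7 6 7 6 8 9 9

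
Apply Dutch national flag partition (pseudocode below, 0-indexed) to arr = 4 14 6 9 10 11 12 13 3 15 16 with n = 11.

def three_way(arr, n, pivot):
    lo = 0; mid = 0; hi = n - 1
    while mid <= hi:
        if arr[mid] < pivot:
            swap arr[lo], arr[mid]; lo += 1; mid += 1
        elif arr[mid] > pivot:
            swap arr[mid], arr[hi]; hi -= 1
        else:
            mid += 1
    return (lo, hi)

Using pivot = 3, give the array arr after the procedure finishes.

pivot = 3; lo=0, mid=0, hi=10
arr[mid]=4>3: swap arr[0],arr[10]; hi=9 → 16 14 6 9 10 11 12 13 3 15 4
arr[mid]=16>3: swap arr[0],arr[9]; hi=8 → 15 14 6 9 10 11 12 13 3 16 4
arr[mid]=15>3: swap arr[0],arr[8]; hi=7 → 3 14 6 9 10 11 12 13 15 16 4
arr[mid]=3=3: mid=1
arr[mid]=14>3: swap arr[1],arr[7]; hi=6 → 3 13 6 9 10 11 12 14 15 16 4
arr[mid]=13>3: swap arr[1],arr[6]; hi=5 → 3 12 6 9 10 11 13 14 15 16 4
arr[mid]=12>3: swap arr[1],arr[5]; hi=4 → 3 11 6 9 10 12 13 14 15 16 4
arr[mid]=11>3: swap arr[1],arr[4]; hi=3 → 3 10 6 9 11 12 13 14 15 16 4
arr[mid]=10>3: swap arr[1],arr[3]; hi=2 → 3 9 6 10 11 12 13 14 15 16 4
arr[mid]=9>3: swap arr[1],arr[2]; hi=1 → 3 6 9 10 11 12 13 14 15 16 4
arr[mid]=6>3: swap arr[1],arr[1]; hi=0 → 3 6 9 10 11 12 13 14 15 16 4
end: lo=0, hi=0; arr = 3 6 9 10 11 12 13 14 15 16 4

3 6 9 10 11 12 13 14 15 16 4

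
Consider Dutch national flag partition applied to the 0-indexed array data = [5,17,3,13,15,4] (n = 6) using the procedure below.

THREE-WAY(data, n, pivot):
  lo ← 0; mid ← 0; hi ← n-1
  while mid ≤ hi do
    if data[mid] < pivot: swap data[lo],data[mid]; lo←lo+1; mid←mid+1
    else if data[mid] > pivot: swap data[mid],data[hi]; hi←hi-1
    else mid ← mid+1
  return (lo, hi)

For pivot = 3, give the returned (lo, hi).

(0, 0)

lo=0 mid=0 hi=5
5>3: swap(0,5), hi=4 ⇒ [4,17,3,13,15,5]
4>3: swap(0,4), hi=3 ⇒ [15,17,3,13,4,5]
15>3: swap(0,3), hi=2 ⇒ [13,17,3,15,4,5]
13>3: swap(0,2), hi=1 ⇒ [3,17,13,15,4,5]
3=3: mid=1
17>3: swap(1,1), hi=0 ⇒ [3,17,13,15,4,5]
done. lo=0 hi=0; data=[3,17,13,15,4,5]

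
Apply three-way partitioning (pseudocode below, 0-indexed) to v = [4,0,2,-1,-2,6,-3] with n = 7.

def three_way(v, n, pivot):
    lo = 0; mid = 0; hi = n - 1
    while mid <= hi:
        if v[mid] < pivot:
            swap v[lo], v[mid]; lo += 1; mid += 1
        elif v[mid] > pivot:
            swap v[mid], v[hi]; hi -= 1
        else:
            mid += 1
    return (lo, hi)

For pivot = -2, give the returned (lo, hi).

pivot = -2; lo=0, mid=0, hi=6
v[mid]=4>-2: swap v[0],v[6]; hi=5 → [-3,0,2,-1,-2,6,4]
v[mid]=-3<-2: swap v[0],v[0]; lo=1,mid=1 → [-3,0,2,-1,-2,6,4]
v[mid]=0>-2: swap v[1],v[5]; hi=4 → [-3,6,2,-1,-2,0,4]
v[mid]=6>-2: swap v[1],v[4]; hi=3 → [-3,-2,2,-1,6,0,4]
v[mid]=-2=-2: mid=2
v[mid]=2>-2: swap v[2],v[3]; hi=2 → [-3,-2,-1,2,6,0,4]
v[mid]=-1>-2: swap v[2],v[2]; hi=1 → [-3,-2,-1,2,6,0,4]
end: lo=1, hi=1; v = [-3,-2,-1,2,6,0,4]

(1, 1)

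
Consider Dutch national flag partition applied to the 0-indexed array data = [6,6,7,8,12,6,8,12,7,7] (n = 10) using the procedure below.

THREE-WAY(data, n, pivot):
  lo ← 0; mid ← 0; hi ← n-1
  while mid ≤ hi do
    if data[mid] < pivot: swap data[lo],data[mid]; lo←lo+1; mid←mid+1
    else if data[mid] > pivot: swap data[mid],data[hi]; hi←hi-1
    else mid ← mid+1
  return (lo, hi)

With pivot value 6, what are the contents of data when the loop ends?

lo=0 mid=0 hi=9
6=6: mid=1
6=6: mid=2
7>6: swap(2,9), hi=8 ⇒ [6,6,7,8,12,6,8,12,7,7]
7>6: swap(2,8), hi=7 ⇒ [6,6,7,8,12,6,8,12,7,7]
7>6: swap(2,7), hi=6 ⇒ [6,6,12,8,12,6,8,7,7,7]
12>6: swap(2,6), hi=5 ⇒ [6,6,8,8,12,6,12,7,7,7]
8>6: swap(2,5), hi=4 ⇒ [6,6,6,8,12,8,12,7,7,7]
6=6: mid=3
8>6: swap(3,4), hi=3 ⇒ [6,6,6,12,8,8,12,7,7,7]
12>6: swap(3,3), hi=2 ⇒ [6,6,6,12,8,8,12,7,7,7]
done. lo=0 hi=2; data=[6,6,6,12,8,8,12,7,7,7]

[6,6,6,12,8,8,12,7,7,7]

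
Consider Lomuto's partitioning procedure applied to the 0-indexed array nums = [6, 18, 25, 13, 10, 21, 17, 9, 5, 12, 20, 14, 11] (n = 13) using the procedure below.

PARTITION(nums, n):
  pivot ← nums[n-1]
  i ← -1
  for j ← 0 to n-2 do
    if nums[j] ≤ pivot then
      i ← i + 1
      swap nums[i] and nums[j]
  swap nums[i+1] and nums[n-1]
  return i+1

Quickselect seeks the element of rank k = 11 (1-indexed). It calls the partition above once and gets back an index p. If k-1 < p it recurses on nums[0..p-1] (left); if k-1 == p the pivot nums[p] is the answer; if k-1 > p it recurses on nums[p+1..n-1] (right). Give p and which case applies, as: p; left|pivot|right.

pivot = nums[12] = 11; i = -1
j=0: nums[0]=6 ≤ 11 → i=0, swap nums[0],nums[0] (no change) → [6, 18, 25, 13, 10, 21, 17, 9, 5, 12, 20, 14, 11]
j=1: nums[1]=18 > 11 → no swap
j=2: nums[2]=25 > 11 → no swap
j=3: nums[3]=13 > 11 → no swap
j=4: nums[4]=10 ≤ 11 → i=1, swap nums[1],nums[4] → [6, 10, 25, 13, 18, 21, 17, 9, 5, 12, 20, 14, 11]
j=5: nums[5]=21 > 11 → no swap
j=6: nums[6]=17 > 11 → no swap
j=7: nums[7]=9 ≤ 11 → i=2, swap nums[2],nums[7] → [6, 10, 9, 13, 18, 21, 17, 25, 5, 12, 20, 14, 11]
j=8: nums[8]=5 ≤ 11 → i=3, swap nums[3],nums[8] → [6, 10, 9, 5, 18, 21, 17, 25, 13, 12, 20, 14, 11]
j=9: nums[9]=12 > 11 → no swap
j=10: nums[10]=20 > 11 → no swap
j=11: nums[11]=14 > 11 → no swap
final swap nums[4],nums[12] → [6, 10, 9, 5, 11, 21, 17, 25, 13, 12, 20, 14, 18]; return 4
p = 4; k-1 = 10 > 4 ⇒ right

4; right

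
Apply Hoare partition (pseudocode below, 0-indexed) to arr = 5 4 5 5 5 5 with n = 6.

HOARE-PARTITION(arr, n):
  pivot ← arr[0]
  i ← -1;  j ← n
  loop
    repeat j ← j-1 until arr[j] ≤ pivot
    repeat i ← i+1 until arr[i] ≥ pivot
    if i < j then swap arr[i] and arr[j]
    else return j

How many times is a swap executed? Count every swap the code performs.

2

pivot = arr[0] = 5; i = -1, j = 6
j→5 (arr[5]=5≤5), i→0 (arr[0]=5≥5); i<j, swap → 5 4 5 5 5 5
j→4 (arr[4]=5≤5), i→2 (arr[2]=5≥5); i<j, swap → 5 4 5 5 5 5
j→3, i→3; i≥j, return j=3. arr = 5 4 5 5 5 5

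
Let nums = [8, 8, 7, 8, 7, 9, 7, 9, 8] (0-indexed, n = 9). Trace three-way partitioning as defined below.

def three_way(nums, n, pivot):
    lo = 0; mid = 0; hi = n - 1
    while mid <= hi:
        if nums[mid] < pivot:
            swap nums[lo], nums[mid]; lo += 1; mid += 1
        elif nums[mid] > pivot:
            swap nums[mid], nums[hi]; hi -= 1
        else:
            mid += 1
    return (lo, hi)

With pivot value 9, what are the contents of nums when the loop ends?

[8, 8, 7, 8, 7, 7, 8, 9, 9]

lo=0 mid=0 hi=8
8<9: swap(0,0), lo=1 mid=1 ⇒ [8, 8, 7, 8, 7, 9, 7, 9, 8]
8<9: swap(1,1), lo=2 mid=2 ⇒ [8, 8, 7, 8, 7, 9, 7, 9, 8]
7<9: swap(2,2), lo=3 mid=3 ⇒ [8, 8, 7, 8, 7, 9, 7, 9, 8]
8<9: swap(3,3), lo=4 mid=4 ⇒ [8, 8, 7, 8, 7, 9, 7, 9, 8]
7<9: swap(4,4), lo=5 mid=5 ⇒ [8, 8, 7, 8, 7, 9, 7, 9, 8]
9=9: mid=6
7<9: swap(5,6), lo=6 mid=7 ⇒ [8, 8, 7, 8, 7, 7, 9, 9, 8]
9=9: mid=8
8<9: swap(6,8), lo=7 mid=9 ⇒ [8, 8, 7, 8, 7, 7, 8, 9, 9]
done. lo=7 hi=8; nums=[8, 8, 7, 8, 7, 7, 8, 9, 9]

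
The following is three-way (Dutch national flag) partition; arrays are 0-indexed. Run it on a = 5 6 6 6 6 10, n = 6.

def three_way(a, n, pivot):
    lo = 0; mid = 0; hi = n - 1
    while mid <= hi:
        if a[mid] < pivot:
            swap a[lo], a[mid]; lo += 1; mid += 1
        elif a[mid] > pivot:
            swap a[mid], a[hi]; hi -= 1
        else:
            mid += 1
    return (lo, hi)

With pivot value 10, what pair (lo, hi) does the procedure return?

(5, 5)

pivot = 10; lo=0, mid=0, hi=5
a[mid]=5<10: swap a[0],a[0]; lo=1,mid=1 → 5 6 6 6 6 10
a[mid]=6<10: swap a[1],a[1]; lo=2,mid=2 → 5 6 6 6 6 10
a[mid]=6<10: swap a[2],a[2]; lo=3,mid=3 → 5 6 6 6 6 10
a[mid]=6<10: swap a[3],a[3]; lo=4,mid=4 → 5 6 6 6 6 10
a[mid]=6<10: swap a[4],a[4]; lo=5,mid=5 → 5 6 6 6 6 10
a[mid]=10=10: mid=6
end: lo=5, hi=5; a = 5 6 6 6 6 10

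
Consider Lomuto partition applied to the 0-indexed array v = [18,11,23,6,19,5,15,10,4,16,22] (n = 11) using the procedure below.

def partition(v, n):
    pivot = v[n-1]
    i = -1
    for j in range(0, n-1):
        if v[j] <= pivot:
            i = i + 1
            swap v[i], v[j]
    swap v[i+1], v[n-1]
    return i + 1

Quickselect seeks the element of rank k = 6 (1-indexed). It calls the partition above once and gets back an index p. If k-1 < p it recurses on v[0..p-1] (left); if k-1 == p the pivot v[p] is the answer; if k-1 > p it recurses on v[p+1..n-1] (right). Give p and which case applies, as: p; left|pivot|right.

pivot = v[10] = 22; i = -1
j=0: v[0]=18 ≤ 22 → i=0, swap v[0],v[0] (no change) → [18,11,23,6,19,5,15,10,4,16,22]
j=1: v[1]=11 ≤ 22 → i=1, swap v[1],v[1] (no change) → [18,11,23,6,19,5,15,10,4,16,22]
j=2: v[2]=23 > 22 → no swap
j=3: v[3]=6 ≤ 22 → i=2, swap v[2],v[3] → [18,11,6,23,19,5,15,10,4,16,22]
j=4: v[4]=19 ≤ 22 → i=3, swap v[3],v[4] → [18,11,6,19,23,5,15,10,4,16,22]
j=5: v[5]=5 ≤ 22 → i=4, swap v[4],v[5] → [18,11,6,19,5,23,15,10,4,16,22]
j=6: v[6]=15 ≤ 22 → i=5, swap v[5],v[6] → [18,11,6,19,5,15,23,10,4,16,22]
j=7: v[7]=10 ≤ 22 → i=6, swap v[6],v[7] → [18,11,6,19,5,15,10,23,4,16,22]
j=8: v[8]=4 ≤ 22 → i=7, swap v[7],v[8] → [18,11,6,19,5,15,10,4,23,16,22]
j=9: v[9]=16 ≤ 22 → i=8, swap v[8],v[9] → [18,11,6,19,5,15,10,4,16,23,22]
final swap v[9],v[10] → [18,11,6,19,5,15,10,4,16,22,23]; return 9
p = 9; k-1 = 5 < 9 ⇒ left

9; left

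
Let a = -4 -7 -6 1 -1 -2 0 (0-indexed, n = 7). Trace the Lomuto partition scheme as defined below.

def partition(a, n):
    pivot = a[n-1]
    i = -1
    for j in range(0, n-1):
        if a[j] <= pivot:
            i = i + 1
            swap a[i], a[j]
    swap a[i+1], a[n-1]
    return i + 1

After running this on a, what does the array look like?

-4 -7 -6 -1 -2 0 1

pivot=0, i=-1
j=0: -4≤0, i=0, swap(0,0) ⇒ -4 -7 -6 1 -1 -2 0
j=1: -7≤0, i=1, swap(1,1) ⇒ -4 -7 -6 1 -1 -2 0
j=2: -6≤0, i=2, swap(2,2) ⇒ -4 -7 -6 1 -1 -2 0
j=3: 1>0, skip
j=4: -1≤0, i=3, swap(3,4) ⇒ -4 -7 -6 -1 1 -2 0
j=5: -2≤0, i=4, swap(4,5) ⇒ -4 -7 -6 -1 -2 1 0
swap(5,6) ⇒ -4 -7 -6 -1 -2 0 1; return 5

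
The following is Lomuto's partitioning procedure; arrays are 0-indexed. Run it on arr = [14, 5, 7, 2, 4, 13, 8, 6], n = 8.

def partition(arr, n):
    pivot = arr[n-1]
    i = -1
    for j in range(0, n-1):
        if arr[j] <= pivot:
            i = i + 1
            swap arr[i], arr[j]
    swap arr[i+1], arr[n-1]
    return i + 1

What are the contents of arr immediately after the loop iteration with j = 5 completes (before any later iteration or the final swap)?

[5, 2, 4, 14, 7, 13, 8, 6]

pivot=6, i=-1
j=0: 14>6, skip
j=1: 5≤6, i=0, swap(0,1) ⇒ [5, 14, 7, 2, 4, 13, 8, 6]
j=2: 7>6, skip
j=3: 2≤6, i=1, swap(1,3) ⇒ [5, 2, 7, 14, 4, 13, 8, 6]
j=4: 4≤6, i=2, swap(2,4) ⇒ [5, 2, 4, 14, 7, 13, 8, 6]
j=5: 13>6, skip
(after j=5) arr = [5, 2, 4, 14, 7, 13, 8, 6]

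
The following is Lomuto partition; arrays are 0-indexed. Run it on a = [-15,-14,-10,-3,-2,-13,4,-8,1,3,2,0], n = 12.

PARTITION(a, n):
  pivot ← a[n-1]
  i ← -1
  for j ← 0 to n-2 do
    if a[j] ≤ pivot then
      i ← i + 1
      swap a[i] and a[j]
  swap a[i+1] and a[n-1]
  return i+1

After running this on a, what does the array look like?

pivot=0, i=-1
j=0: -15≤0, i=0, swap(0,0) ⇒ [-15,-14,-10,-3,-2,-13,4,-8,1,3,2,0]
j=1: -14≤0, i=1, swap(1,1) ⇒ [-15,-14,-10,-3,-2,-13,4,-8,1,3,2,0]
j=2: -10≤0, i=2, swap(2,2) ⇒ [-15,-14,-10,-3,-2,-13,4,-8,1,3,2,0]
j=3: -3≤0, i=3, swap(3,3) ⇒ [-15,-14,-10,-3,-2,-13,4,-8,1,3,2,0]
j=4: -2≤0, i=4, swap(4,4) ⇒ [-15,-14,-10,-3,-2,-13,4,-8,1,3,2,0]
j=5: -13≤0, i=5, swap(5,5) ⇒ [-15,-14,-10,-3,-2,-13,4,-8,1,3,2,0]
j=6: 4>0, skip
j=7: -8≤0, i=6, swap(6,7) ⇒ [-15,-14,-10,-3,-2,-13,-8,4,1,3,2,0]
j=8: 1>0, skip
j=9: 3>0, skip
j=10: 2>0, skip
swap(7,11) ⇒ [-15,-14,-10,-3,-2,-13,-8,0,1,3,2,4]; return 7

[-15,-14,-10,-3,-2,-13,-8,0,1,3,2,4]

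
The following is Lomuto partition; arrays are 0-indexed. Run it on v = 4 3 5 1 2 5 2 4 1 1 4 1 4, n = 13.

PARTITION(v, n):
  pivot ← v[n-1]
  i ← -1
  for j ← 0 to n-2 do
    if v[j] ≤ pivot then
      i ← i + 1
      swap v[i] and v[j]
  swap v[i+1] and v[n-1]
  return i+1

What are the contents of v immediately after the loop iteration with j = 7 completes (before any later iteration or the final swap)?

pivot=4, i=-1
j=0: 4≤4, i=0, swap(0,0) ⇒ 4 3 5 1 2 5 2 4 1 1 4 1 4
j=1: 3≤4, i=1, swap(1,1) ⇒ 4 3 5 1 2 5 2 4 1 1 4 1 4
j=2: 5>4, skip
j=3: 1≤4, i=2, swap(2,3) ⇒ 4 3 1 5 2 5 2 4 1 1 4 1 4
j=4: 2≤4, i=3, swap(3,4) ⇒ 4 3 1 2 5 5 2 4 1 1 4 1 4
j=5: 5>4, skip
j=6: 2≤4, i=4, swap(4,6) ⇒ 4 3 1 2 2 5 5 4 1 1 4 1 4
j=7: 4≤4, i=5, swap(5,7) ⇒ 4 3 1 2 2 4 5 5 1 1 4 1 4
(after j=7) v = 4 3 1 2 2 4 5 5 1 1 4 1 4

4 3 1 2 2 4 5 5 1 1 4 1 4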